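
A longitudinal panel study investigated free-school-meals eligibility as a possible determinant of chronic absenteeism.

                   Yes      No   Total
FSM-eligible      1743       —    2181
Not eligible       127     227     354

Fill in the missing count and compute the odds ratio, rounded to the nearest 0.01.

7.11

The missing cell is in the exposed row: 2181 − 1743 = 438.
So a = 1743, b = 438, c = 127, d = 227.
OR = (a·d)/(b·c) = (1743 × 227) / (438 × 127) = 395661 / 55626 = 7.11288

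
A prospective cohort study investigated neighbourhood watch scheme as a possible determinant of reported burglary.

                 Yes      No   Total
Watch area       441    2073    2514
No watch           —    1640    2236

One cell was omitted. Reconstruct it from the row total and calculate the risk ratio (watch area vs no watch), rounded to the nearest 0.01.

0.66

The missing cell is in the unexposed row: 2236 − 1640 = 596.
So a = 441, b = 2073, c = 596, d = 1640.
RR = [a/(a+b)] / [c/(c+d)] = (441/2514) / (596/2236) = 0.17542/0.26655 = 0.65811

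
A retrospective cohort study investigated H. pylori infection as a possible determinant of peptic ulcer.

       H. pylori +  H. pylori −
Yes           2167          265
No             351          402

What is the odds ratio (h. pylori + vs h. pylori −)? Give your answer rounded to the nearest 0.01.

Reading the table with exposure as columns: a = 2167 (H. pylori +, case), b = 351 (H. pylori +, non-case), c = 265 (H. pylori −, case), d = 402.
OR = (a·d)/(b·c) = (2167 × 402) / (351 × 265) = 871134 / 93015 = 9.36552
The odds of peptic ulcer are about 9.37 times as high in the h. pylori + group.

9.37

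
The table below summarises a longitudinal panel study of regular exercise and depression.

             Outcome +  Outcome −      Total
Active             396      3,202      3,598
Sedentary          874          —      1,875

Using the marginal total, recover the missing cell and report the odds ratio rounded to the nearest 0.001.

0.142

The missing cell is in the unexposed row: 1875 − 874 = 1001.
So a = 396, b = 3202, c = 874, d = 1001.
OR = (a·d)/(b·c) = (396 × 1001) / (3202 × 874) = 396396 / 2798548 = 0.14164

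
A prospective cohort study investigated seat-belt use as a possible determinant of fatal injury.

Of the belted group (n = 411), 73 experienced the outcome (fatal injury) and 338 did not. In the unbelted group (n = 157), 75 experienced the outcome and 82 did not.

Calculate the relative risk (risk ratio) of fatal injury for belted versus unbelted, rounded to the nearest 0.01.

From the description: a = 73, b = 338, c = 75, d = 82.
Risk in exposed = 73/411 = 0.17762; risk in unexposed = 75/157 = 0.47771.
RR = 0.17762 / 0.47771 = 0.37181
The risk is 63% lower among the exposed than among the unexposed.

0.37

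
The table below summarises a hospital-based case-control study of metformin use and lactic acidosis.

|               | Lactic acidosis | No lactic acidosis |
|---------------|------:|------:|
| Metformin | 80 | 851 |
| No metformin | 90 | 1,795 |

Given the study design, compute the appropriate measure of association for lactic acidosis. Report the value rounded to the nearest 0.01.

1.87

Cells: a = 80, b = 851, c = 90, d = 1795.
This is a hospital-based case-control study: participants were sampled on outcome status, so risks in the source population cannot be estimated directly — relative risk is not valid here. The odds ratio is the appropriate measure.
OR = (a·d)/(b·c) = (80 × 1795) / (851 × 90) = 143600 / 76590 = 1.87492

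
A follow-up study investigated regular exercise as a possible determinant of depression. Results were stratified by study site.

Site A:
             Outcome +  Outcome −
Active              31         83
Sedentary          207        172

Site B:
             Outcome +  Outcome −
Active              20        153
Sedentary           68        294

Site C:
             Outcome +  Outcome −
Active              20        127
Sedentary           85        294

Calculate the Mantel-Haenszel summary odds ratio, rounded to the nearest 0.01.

OR_MH = Σ(aᵢdᵢ/nᵢ) / Σ(bᵢcᵢ/nᵢ), where nᵢ is the stratum total.
Stratum 1 (Site A): n = 493; a·d/n = 31·172/493 = 10.8154; b·c/n = 83·207/493 = 34.8499
Stratum 2 (Site B): n = 535; a·d/n = 20·294/535 = 10.9907; b·c/n = 153·68/535 = 19.4467
Stratum 3 (Site C): n = 526; a·d/n = 20·294/526 = 11.1787; b·c/n = 127·85/526 = 20.5228
OR_MH = (10.8154 + 10.9907 + 11.1787) / (34.8499 + 19.4467 + 20.5228) = 32.9848 / 74.8194 = 0.44086

0.44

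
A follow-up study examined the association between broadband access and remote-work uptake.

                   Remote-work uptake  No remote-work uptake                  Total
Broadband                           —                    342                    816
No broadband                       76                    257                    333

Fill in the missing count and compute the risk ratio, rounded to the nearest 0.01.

2.55

The missing cell is in the exposed row: 816 − 342 = 474.
So a = 474, b = 342, c = 76, d = 257.
RR = [a/(a+b)] / [c/(c+d)] = (474/816) / (76/333) = 0.58088/0.22823 = 2.54518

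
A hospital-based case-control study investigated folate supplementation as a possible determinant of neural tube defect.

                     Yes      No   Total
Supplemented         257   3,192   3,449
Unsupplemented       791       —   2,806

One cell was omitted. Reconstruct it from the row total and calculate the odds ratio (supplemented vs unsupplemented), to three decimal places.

0.205

The missing cell is in the unexposed row: 2806 − 791 = 2015.
So a = 257, b = 3192, c = 791, d = 2015.
OR = (a·d)/(b·c) = (257 × 2015) / (3192 × 791) = 517855 / 2524872 = 0.20510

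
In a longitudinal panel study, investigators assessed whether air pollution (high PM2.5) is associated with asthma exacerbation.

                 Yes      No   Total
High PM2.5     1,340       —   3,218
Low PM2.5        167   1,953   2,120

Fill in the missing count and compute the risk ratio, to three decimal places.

The missing cell is in the exposed row: 3218 − 1340 = 1878.
So a = 1340, b = 1878, c = 167, d = 1953.
RR = [a/(a+b)] / [c/(c+d)] = (1340/3218) / (167/2120) = 0.41641/0.07877 = 5.28613

5.286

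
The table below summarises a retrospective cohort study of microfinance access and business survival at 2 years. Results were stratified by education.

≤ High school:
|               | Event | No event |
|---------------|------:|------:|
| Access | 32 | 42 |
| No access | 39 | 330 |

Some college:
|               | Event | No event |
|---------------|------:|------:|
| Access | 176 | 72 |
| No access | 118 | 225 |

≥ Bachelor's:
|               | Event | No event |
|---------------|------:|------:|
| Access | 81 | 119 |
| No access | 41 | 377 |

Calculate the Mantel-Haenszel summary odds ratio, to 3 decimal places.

OR_MH = Σ(aᵢdᵢ/nᵢ) / Σ(bᵢcᵢ/nᵢ), where nᵢ is the stratum total.
Stratum 1 (≤ High school): n = 443; a·d/n = 32·330/443 = 23.8375; b·c/n = 42·39/443 = 3.6975
Stratum 2 (Some college): n = 591; a·d/n = 176·225/591 = 67.0051; b·c/n = 72·118/591 = 14.3756
Stratum 3 (≥ Bachelor's): n = 618; a·d/n = 81·377/618 = 49.4126; b·c/n = 119·41/618 = 7.8948
OR_MH = (23.8375 + 67.0051 + 49.4126) / (3.6975 + 14.3756 + 7.8948) = 140.2552 / 25.9680 = 5.40108

5.401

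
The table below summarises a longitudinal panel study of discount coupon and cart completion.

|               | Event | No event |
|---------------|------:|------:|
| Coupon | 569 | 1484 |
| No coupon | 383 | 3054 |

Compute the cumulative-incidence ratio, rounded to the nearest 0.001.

2.487

Cells: a = 569, b = 1484, c = 383, d = 3054.
Risk in exposed = 569/2053 = 0.27716; risk in unexposed = 383/3437 = 0.11143.
RR = 0.27716 / 0.11143 = 2.48716
The risk among the exposed is 2.49 times that among the unexposed.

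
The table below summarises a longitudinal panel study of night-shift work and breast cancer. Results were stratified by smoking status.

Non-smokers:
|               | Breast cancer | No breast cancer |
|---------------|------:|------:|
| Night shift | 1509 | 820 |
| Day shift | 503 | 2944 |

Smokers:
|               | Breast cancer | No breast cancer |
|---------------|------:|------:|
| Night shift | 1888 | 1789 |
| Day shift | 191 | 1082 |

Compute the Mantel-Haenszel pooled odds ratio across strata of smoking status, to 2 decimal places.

OR_MH = Σ(aᵢdᵢ/nᵢ) / Σ(bᵢcᵢ/nᵢ), where nᵢ is the stratum total.
Stratum 1 (Non-smokers): n = 5776; a·d/n = 1509·2944/5776 = 769.1302; b·c/n = 820·503/5776 = 71.4093
Stratum 2 (Smokers): n = 4950; a·d/n = 1888·1082/4950 = 412.6901; b·c/n = 1789·191/4950 = 69.0301
OR_MH = (769.1302 + 412.6901) / (71.4093 + 69.0301) = 1181.8203 / 140.4394 = 8.41516

8.42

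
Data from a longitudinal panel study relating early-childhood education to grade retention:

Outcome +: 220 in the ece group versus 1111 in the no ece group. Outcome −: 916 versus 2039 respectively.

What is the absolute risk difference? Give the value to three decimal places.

-0.159

From the description: a = 220, b = 916, c = 1111, d = 2039.
Risk in exposed = 220/1136 = 0.193662; risk in unexposed = 1111/3150 = 0.352698.
Risk difference = 0.193662 − 0.352698 = -0.159036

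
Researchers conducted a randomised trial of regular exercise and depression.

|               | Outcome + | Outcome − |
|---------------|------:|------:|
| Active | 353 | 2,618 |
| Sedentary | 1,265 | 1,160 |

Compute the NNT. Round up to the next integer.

3

Risk in treated group = 353/2971 = 0.11882; risk in control = 1265/2425 = 0.52165.
Absolute risk reduction = 0.52165 − 0.11882 = 0.40283
NNT = 1 / ARR = 1 / 0.40283 = 2.482 → round up → 3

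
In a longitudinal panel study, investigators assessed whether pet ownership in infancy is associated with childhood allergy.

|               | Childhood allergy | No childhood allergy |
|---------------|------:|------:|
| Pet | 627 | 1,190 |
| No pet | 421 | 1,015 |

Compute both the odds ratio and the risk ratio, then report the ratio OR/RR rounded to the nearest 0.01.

1.08

Cells: a = 627, b = 1190, c = 421, d = 1015.
OR = (627·1015)/(1190·421) = 636405/500990 = 1.27029
Risk in exposed = 627/1817 = 0.34507; risk in unexposed = 421/1436 = 0.29318; RR = 1.17702
OR/RR = 1.27029 / 1.17702 = 1.07924
The outcome is not rare, so the OR lies further from 1 than the RR.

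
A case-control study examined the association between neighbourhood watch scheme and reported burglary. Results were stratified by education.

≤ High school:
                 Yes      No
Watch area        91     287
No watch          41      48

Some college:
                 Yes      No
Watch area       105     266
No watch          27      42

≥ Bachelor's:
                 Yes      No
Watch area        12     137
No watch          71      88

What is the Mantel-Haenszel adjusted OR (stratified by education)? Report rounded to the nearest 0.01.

0.31

OR_MH = Σ(aᵢdᵢ/nᵢ) / Σ(bᵢcᵢ/nᵢ), where nᵢ is the stratum total.
Stratum 1 (≤ High school): n = 467; a·d/n = 91·48/467 = 9.3533; b·c/n = 287·41/467 = 25.1970
Stratum 2 (Some college): n = 440; a·d/n = 105·42/440 = 10.0227; b·c/n = 266·27/440 = 16.3227
Stratum 3 (≥ Bachelor's): n = 308; a·d/n = 12·88/308 = 3.4286; b·c/n = 137·71/308 = 31.5812
OR_MH = (9.3533 + 10.0227 + 3.4286) / (25.1970 + 16.3227 + 31.5812) = 22.8046 / 73.1009 = 0.31196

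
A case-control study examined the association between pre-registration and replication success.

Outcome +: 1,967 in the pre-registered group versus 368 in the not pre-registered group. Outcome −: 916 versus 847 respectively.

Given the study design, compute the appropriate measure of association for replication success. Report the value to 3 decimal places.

From the description: a = 1967, b = 916, c = 368, d = 847.
This is a case-control study: participants were sampled on outcome status, so risks in the source population cannot be estimated directly — relative risk is not valid here. The odds ratio is the appropriate measure.
OR = (a·d)/(b·c) = (1967 × 847) / (916 × 368) = 1666049 / 337088 = 4.94247

4.942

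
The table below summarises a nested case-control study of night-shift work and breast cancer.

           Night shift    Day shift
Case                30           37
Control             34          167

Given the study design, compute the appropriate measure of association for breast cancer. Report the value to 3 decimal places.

Reading the table with exposure as columns: a = 30 (Night shift, case), b = 34 (Night shift, non-case), c = 37 (Day shift, case), d = 167.
This is a nested case-control study: participants were sampled on outcome status, so risks in the source population cannot be estimated directly — relative risk is not valid here. The odds ratio is the appropriate measure.
OR = (a·d)/(b·c) = (30 × 167) / (34 × 37) = 5010 / 1258 = 3.98251

3.983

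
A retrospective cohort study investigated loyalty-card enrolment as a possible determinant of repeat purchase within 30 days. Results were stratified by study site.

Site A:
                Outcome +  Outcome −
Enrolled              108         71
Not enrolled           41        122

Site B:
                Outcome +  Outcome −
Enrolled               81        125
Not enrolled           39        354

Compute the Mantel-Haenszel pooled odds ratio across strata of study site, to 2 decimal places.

5.19

OR_MH = Σ(aᵢdᵢ/nᵢ) / Σ(bᵢcᵢ/nᵢ), where nᵢ is the stratum total.
Stratum 1 (Site A): n = 342; a·d/n = 108·122/342 = 38.5263; b·c/n = 71·41/342 = 8.5117
Stratum 2 (Site B): n = 599; a·d/n = 81·354/599 = 47.8698; b·c/n = 125·39/599 = 8.1386
OR_MH = (38.5263 + 47.8698) / (8.5117 + 8.1386) = 86.3961 / 16.6503 = 5.18887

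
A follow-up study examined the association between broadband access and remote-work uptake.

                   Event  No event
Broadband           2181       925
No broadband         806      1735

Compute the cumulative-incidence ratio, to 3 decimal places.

Cells: a = 2181, b = 925, c = 806, d = 1735.
Risk in exposed = 2181/3106 = 0.70219; risk in unexposed = 806/2541 = 0.31720.
RR = 0.70219 / 0.31720 = 2.21373
The risk among the exposed is 2.21 times that among the unexposed.

2.214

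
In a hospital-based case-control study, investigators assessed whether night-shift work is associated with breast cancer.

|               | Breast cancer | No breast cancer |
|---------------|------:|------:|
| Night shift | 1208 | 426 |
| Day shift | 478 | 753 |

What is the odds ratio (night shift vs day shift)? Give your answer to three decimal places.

4.467

Cells: a = 1208, b = 426, c = 478, d = 753.
OR = (a·d)/(b·c) = (1208 × 753) / (426 × 478) = 909624 / 203628 = 4.46709
The odds of breast cancer are about 4.47 times as high in the night shift group.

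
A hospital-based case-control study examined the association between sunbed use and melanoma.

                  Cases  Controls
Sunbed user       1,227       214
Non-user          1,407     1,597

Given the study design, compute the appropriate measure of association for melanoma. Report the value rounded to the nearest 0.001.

Cells: a = 1227, b = 214, c = 1407, d = 1597.
This is a hospital-based case-control study: participants were sampled on outcome status, so risks in the source population cannot be estimated directly — relative risk is not valid here. The odds ratio is the appropriate measure.
OR = (a·d)/(b·c) = (1227 × 1597) / (214 × 1407) = 1959519 / 301098 = 6.50791

6.508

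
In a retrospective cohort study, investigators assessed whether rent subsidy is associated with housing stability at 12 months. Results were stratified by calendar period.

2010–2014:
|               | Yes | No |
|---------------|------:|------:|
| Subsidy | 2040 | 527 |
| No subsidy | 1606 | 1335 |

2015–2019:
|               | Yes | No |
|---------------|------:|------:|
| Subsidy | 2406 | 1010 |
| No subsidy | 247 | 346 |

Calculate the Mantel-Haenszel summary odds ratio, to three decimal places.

3.252

OR_MH = Σ(aᵢdᵢ/nᵢ) / Σ(bᵢcᵢ/nᵢ), where nᵢ is the stratum total.
Stratum 1 (2010–2014): n = 5508; a·d/n = 2040·1335/5508 = 494.4444; b·c/n = 527·1606/5508 = 153.6605
Stratum 2 (2015–2019): n = 4009; a·d/n = 2406·346/4009 = 207.6518; b·c/n = 1010·247/4009 = 62.2275
OR_MH = (494.4444 + 207.6518) / (153.6605 + 62.2275) = 702.0962 / 215.8880 = 3.25213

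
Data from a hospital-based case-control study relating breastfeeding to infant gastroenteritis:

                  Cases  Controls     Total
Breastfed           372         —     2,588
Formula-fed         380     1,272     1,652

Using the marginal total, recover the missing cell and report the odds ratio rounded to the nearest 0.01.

The missing cell is in the exposed row: 2588 − 372 = 2216.
So a = 372, b = 2216, c = 380, d = 1272.
OR = (a·d)/(b·c) = (372 × 1272) / (2216 × 380) = 473184 / 842080 = 0.56192

0.56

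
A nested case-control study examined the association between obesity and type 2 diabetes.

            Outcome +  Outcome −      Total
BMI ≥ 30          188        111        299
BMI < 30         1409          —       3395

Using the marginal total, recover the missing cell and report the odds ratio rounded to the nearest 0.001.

The missing cell is in the unexposed row: 3395 − 1409 = 1986.
So a = 188, b = 111, c = 1409, d = 1986.
OR = (a·d)/(b·c) = (188 × 1986) / (111 × 1409) = 373368 / 156399 = 2.38728

2.387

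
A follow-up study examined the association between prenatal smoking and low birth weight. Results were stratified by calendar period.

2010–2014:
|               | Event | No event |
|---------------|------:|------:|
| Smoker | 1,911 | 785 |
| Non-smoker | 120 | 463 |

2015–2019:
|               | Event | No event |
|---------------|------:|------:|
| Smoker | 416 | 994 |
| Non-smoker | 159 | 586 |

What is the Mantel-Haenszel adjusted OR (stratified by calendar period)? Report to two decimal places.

3.75

OR_MH = Σ(aᵢdᵢ/nᵢ) / Σ(bᵢcᵢ/nᵢ), where nᵢ is the stratum total.
Stratum 1 (2010–2014): n = 3279; a·d/n = 1911·463/3279 = 269.8362; b·c/n = 785·120/3279 = 28.7283
Stratum 2 (2015–2019): n = 2155; a·d/n = 416·586/2155 = 113.1211; b·c/n = 994·159/2155 = 73.3392
OR_MH = (269.8362 + 113.1211) / (28.7283 + 73.3392) = 382.9573 / 102.0675 = 3.75200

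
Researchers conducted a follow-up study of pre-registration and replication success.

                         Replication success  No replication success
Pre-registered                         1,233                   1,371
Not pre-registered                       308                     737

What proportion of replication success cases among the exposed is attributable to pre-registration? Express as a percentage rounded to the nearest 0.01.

37.75

Cells: a = 1233, b = 1371, c = 308, d = 737.
Risk in exposed = 1233/2604 = 0.47350; risk in unexposed = 308/1045 = 0.29474.
RR = 0.47350/0.29474 = 1.60653
AR% = (RR − 1)/RR × 100 = (1.60653 − 1)/1.60653 × 100 = 37.7539%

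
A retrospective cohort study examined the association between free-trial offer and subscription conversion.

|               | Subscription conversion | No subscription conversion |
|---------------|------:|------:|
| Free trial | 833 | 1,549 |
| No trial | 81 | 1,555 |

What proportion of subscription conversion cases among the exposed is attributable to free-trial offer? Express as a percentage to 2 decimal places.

Cells: a = 833, b = 1549, c = 81, d = 1555.
Risk in exposed = 833/2382 = 0.34971; risk in unexposed = 81/1636 = 0.04951.
RR = 0.34971/0.04951 = 7.06320
AR% = (RR − 1)/RR × 100 = (7.06320 − 1)/7.06320 × 100 = 85.8421%

85.84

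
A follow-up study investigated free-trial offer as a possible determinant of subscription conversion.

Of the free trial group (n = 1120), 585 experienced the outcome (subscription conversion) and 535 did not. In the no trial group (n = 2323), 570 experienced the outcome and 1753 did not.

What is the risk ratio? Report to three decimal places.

From the description: a = 585, b = 535, c = 570, d = 1753.
Risk in exposed = 585/1120 = 0.52232; risk in unexposed = 570/2323 = 0.24537.
RR = 0.52232 / 0.24537 = 2.12869
The risk among the exposed is 2.13 times that among the unexposed.

2.129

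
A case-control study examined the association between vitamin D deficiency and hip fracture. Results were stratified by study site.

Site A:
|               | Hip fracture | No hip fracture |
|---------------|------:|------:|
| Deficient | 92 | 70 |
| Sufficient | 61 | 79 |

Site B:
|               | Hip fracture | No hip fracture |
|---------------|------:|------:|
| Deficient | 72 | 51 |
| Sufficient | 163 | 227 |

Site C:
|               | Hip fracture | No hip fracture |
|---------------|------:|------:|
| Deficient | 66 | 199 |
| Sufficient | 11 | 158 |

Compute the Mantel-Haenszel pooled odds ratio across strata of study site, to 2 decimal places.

2.26

OR_MH = Σ(aᵢdᵢ/nᵢ) / Σ(bᵢcᵢ/nᵢ), where nᵢ is the stratum total.
Stratum 1 (Site A): n = 302; a·d/n = 92·79/302 = 24.0662; b·c/n = 70·61/302 = 14.1391
Stratum 2 (Site B): n = 513; a·d/n = 72·227/513 = 31.8596; b·c/n = 51·163/513 = 16.2047
Stratum 3 (Site C): n = 434; a·d/n = 66·158/434 = 24.0276; b·c/n = 199·11/434 = 5.0438
OR_MH = (24.0662 + 31.8596 + 24.0276) / (14.1391 + 16.2047 + 5.0438) = 79.9535 / 35.3875 = 2.25937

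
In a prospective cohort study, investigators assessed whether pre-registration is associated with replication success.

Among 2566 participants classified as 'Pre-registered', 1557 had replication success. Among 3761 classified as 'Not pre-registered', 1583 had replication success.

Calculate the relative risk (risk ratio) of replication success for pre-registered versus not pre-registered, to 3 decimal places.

From the description: a = 1557, b = 1009, c = 1583, d = 2178.
Risk in exposed = 1557/2566 = 0.60678; risk in unexposed = 1583/3761 = 0.42090.
RR = 0.60678 / 0.42090 = 1.44163
The risk among the exposed is 1.44 times that among the unexposed.

1.442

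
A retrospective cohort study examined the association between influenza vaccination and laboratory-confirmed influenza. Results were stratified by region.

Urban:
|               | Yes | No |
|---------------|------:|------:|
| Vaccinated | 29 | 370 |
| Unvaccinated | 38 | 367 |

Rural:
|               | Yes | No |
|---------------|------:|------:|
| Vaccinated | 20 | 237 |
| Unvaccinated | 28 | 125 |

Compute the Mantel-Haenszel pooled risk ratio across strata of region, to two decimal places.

RR_MH = Σ(aᵢ·n₀ᵢ/nᵢ) / Σ(cᵢ·n₁ᵢ/nᵢ), with n₁ᵢ = aᵢ+bᵢ (exposed), n₀ᵢ = cᵢ+dᵢ (unexposed), nᵢ = n₁ᵢ+n₀ᵢ.
Stratum 1 (Urban): n₁ = 399, n₀ = 405, n = 804; a·n₀/n = 29·405/804 = 14.6082; c·n₁/n = 38·399/804 = 18.8582
Stratum 2 (Rural): n₁ = 257, n₀ = 153, n = 410; a·n₀/n = 20·153/410 = 7.4634; c·n₁/n = 28·257/410 = 17.5512
RR_MH = (14.6082 + 7.4634) / (18.8582 + 17.5512) = 22.0716 / 36.4094 = 0.60621

0.61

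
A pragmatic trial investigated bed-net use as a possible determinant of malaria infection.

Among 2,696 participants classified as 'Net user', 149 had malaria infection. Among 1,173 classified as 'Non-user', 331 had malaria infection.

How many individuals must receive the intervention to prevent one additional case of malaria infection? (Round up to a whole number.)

Risk in treated group = 149/2696 = 0.05527; risk in control = 331/1173 = 0.28218.
Absolute risk reduction = 0.28218 − 0.05527 = 0.22692
NNT = 1 / ARR = 1 / 0.22692 = 4.407 → round up → 5

5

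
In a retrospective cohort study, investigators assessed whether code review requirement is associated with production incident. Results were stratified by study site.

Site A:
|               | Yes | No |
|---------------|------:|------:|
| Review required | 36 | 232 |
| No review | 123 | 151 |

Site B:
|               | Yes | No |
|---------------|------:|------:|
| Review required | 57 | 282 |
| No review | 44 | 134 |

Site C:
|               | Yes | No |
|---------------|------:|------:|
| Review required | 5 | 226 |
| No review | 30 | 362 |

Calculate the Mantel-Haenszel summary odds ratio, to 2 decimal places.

OR_MH = Σ(aᵢdᵢ/nᵢ) / Σ(bᵢcᵢ/nᵢ), where nᵢ is the stratum total.
Stratum 1 (Site A): n = 542; a·d/n = 36·151/542 = 10.0295; b·c/n = 232·123/542 = 52.6494
Stratum 2 (Site B): n = 517; a·d/n = 57·134/517 = 14.7737; b·c/n = 282·44/517 = 24.0000
Stratum 3 (Site C): n = 623; a·d/n = 5·362/623 = 2.9053; b·c/n = 226·30/623 = 10.8828
OR_MH = (10.0295 + 14.7737 + 2.9053) / (52.6494 + 24.0000 + 10.8828) = 27.7085 / 87.5323 = 0.31655

0.32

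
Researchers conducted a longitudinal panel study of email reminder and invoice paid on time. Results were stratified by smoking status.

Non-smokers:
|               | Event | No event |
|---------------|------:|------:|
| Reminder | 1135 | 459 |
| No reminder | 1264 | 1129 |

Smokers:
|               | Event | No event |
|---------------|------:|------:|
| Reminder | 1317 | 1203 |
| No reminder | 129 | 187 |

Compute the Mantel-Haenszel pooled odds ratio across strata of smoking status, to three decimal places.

OR_MH = Σ(aᵢdᵢ/nᵢ) / Σ(bᵢcᵢ/nᵢ), where nᵢ is the stratum total.
Stratum 1 (Non-smokers): n = 3987; a·d/n = 1135·1129/3987 = 321.3983; b·c/n = 459·1264/3987 = 145.5169
Stratum 2 (Smokers): n = 2836; a·d/n = 1317·187/2836 = 86.8403; b·c/n = 1203·129/2836 = 54.7204
OR_MH = (321.3983 + 86.8403) / (145.5169 + 54.7204) = 408.2386 / 200.2373 = 2.03877

2.039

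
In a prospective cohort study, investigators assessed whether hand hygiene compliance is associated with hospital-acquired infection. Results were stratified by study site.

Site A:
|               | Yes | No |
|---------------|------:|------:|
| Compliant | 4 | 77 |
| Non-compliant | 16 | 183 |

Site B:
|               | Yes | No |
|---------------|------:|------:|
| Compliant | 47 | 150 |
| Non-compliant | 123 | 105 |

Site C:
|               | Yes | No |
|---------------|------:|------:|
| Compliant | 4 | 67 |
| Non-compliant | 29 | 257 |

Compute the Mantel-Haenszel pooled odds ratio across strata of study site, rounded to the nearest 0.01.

OR_MH = Σ(aᵢdᵢ/nᵢ) / Σ(bᵢcᵢ/nᵢ), where nᵢ is the stratum total.
Stratum 1 (Site A): n = 280; a·d/n = 4·183/280 = 2.6143; b·c/n = 77·16/280 = 4.4000
Stratum 2 (Site B): n = 425; a·d/n = 47·105/425 = 11.6118; b·c/n = 150·123/425 = 43.4118
Stratum 3 (Site C): n = 357; a·d/n = 4·257/357 = 2.8796; b·c/n = 67·29/357 = 5.4426
OR_MH = (2.6143 + 11.6118 + 2.8796) / (4.4000 + 43.4118 + 5.4426) = 17.1056 / 53.2543 = 0.32121

0.32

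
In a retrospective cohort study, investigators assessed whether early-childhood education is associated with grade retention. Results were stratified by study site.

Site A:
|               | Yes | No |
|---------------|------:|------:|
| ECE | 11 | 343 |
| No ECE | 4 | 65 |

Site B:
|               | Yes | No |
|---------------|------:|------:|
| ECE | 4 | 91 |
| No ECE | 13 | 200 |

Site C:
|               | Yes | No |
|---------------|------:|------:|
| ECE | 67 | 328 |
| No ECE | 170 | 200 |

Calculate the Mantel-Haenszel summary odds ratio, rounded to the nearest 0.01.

0.27

OR_MH = Σ(aᵢdᵢ/nᵢ) / Σ(bᵢcᵢ/nᵢ), where nᵢ is the stratum total.
Stratum 1 (Site A): n = 423; a·d/n = 11·65/423 = 1.6903; b·c/n = 343·4/423 = 3.2435
Stratum 2 (Site B): n = 308; a·d/n = 4·200/308 = 2.5974; b·c/n = 91·13/308 = 3.8409
Stratum 3 (Site C): n = 765; a·d/n = 67·200/765 = 17.5163; b·c/n = 328·170/765 = 72.8889
OR_MH = (1.6903 + 2.5974 + 17.5163) / (3.2435 + 3.8409 + 72.8889) = 21.8040 / 79.9733 = 0.27264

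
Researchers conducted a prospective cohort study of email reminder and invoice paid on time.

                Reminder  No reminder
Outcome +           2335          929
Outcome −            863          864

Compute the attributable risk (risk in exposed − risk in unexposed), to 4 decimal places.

Reading the table with exposure as columns: a = 2335 (Reminder, case), b = 863 (Reminder, non-case), c = 929 (No reminder, case), d = 864.
Risk in exposed = 2335/3198 = 0.730144; risk in unexposed = 929/1793 = 0.518126.
Risk difference = 0.730144 − 0.518126 = 0.212018

0.2120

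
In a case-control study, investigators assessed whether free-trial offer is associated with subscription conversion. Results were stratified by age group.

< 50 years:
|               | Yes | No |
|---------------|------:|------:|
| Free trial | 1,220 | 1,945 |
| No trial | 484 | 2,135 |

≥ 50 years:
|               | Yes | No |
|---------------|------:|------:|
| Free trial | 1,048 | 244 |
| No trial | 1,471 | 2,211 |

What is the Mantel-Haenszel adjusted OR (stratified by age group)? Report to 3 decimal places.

OR_MH = Σ(aᵢdᵢ/nᵢ) / Σ(bᵢcᵢ/nᵢ), where nᵢ is the stratum total.
Stratum 1 (< 50 years): n = 5784; a·d/n = 1220·2135/5784 = 450.3285; b·c/n = 1945·484/5784 = 162.7559
Stratum 2 (≥ 50 years): n = 4974; a·d/n = 1048·2211/4974 = 465.8480; b·c/n = 244·1471/4974 = 72.1600
OR_MH = (450.3285 + 465.8480) / (162.7559 + 72.1600) = 916.1765 / 234.9159 = 3.90002

3.900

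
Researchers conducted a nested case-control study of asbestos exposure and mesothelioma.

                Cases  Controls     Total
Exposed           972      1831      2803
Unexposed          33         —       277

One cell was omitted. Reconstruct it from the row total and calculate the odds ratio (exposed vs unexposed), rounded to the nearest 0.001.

3.925

The missing cell is in the unexposed row: 277 − 33 = 244.
So a = 972, b = 1831, c = 33, d = 244.
OR = (a·d)/(b·c) = (972 × 244) / (1831 × 33) = 237168 / 60423 = 3.92513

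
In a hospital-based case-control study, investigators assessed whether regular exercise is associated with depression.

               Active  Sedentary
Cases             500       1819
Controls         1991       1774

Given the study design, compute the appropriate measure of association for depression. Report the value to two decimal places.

0.24

Reading the table with exposure as columns: a = 500 (Active, case), b = 1991 (Active, non-case), c = 1819 (Sedentary, case), d = 1774.
This is a hospital-based case-control study: participants were sampled on outcome status, so risks in the source population cannot be estimated directly — relative risk is not valid here. The odds ratio is the appropriate measure.
OR = (a·d)/(b·c) = (500 × 1774) / (1991 × 1819) = 887000 / 3621629 = 0.24492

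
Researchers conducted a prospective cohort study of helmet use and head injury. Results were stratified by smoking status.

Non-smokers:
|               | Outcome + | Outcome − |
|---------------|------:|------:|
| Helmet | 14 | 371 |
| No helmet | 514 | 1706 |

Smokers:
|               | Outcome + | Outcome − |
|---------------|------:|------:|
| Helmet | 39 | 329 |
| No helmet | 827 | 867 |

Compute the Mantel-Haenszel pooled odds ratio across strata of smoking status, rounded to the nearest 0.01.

OR_MH = Σ(aᵢdᵢ/nᵢ) / Σ(bᵢcᵢ/nᵢ), where nᵢ is the stratum total.
Stratum 1 (Non-smokers): n = 2605; a·d/n = 14·1706/2605 = 9.1685; b·c/n = 371·514/2605 = 73.2031
Stratum 2 (Smokers): n = 2062; a·d/n = 39·867/2062 = 16.3982; b·c/n = 329·827/2062 = 131.9510
OR_MH = (9.1685 + 16.3982) / (73.2031 + 131.9510) = 25.5667 / 205.1541 = 0.12462

0.12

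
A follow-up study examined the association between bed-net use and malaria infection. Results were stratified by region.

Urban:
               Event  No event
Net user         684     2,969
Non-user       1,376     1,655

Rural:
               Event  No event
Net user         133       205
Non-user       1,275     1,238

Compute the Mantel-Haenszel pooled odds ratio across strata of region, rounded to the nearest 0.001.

0.323

OR_MH = Σ(aᵢdᵢ/nᵢ) / Σ(bᵢcᵢ/nᵢ), where nᵢ is the stratum total.
Stratum 1 (Urban): n = 6684; a·d/n = 684·1655/6684 = 169.3627; b·c/n = 2969·1376/6684 = 611.2124
Stratum 2 (Rural): n = 2851; a·d/n = 133·1238/2851 = 57.7531; b·c/n = 205·1275/2851 = 91.6784
OR_MH = (169.3627 + 57.7531) / (611.2124 + 91.6784) = 227.1157 / 702.8908 = 0.32312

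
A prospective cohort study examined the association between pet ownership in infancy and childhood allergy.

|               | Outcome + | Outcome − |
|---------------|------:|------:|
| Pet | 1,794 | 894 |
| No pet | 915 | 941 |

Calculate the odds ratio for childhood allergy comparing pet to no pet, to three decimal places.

2.064

Cells: a = 1794, b = 894, c = 915, d = 941.
OR = (a·d)/(b·c) = (1794 × 941) / (894 × 915) = 1688154 / 818010 = 2.06373
The odds of childhood allergy are about 2.06 times as high in the pet group.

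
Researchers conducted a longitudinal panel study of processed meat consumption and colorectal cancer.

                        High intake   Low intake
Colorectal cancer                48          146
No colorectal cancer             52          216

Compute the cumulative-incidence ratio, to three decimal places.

1.190

Reading the table with exposure as columns: a = 48 (High intake, case), b = 52 (High intake, non-case), c = 146 (Low intake, case), d = 216.
Risk in exposed = 48/100 = 0.48000; risk in unexposed = 146/362 = 0.40331.
RR = 0.48000 / 0.40331 = 1.19014
The risk among the exposed is 1.19 times that among the unexposed.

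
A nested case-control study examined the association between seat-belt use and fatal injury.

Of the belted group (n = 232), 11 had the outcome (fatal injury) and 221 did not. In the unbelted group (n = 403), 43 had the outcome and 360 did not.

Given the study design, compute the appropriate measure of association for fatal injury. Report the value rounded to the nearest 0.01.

0.42

From the description: a = 11, b = 221, c = 43, d = 360.
This is a nested case-control study: participants were sampled on outcome status, so risks in the source population cannot be estimated directly — relative risk is not valid here. The odds ratio is the appropriate measure.
OR = (a·d)/(b·c) = (11 × 360) / (221 × 43) = 3960 / 9503 = 0.41671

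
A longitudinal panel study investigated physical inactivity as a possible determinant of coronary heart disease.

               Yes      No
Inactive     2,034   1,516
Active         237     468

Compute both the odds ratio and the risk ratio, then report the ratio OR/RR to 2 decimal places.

1.55

Cells: a = 2034, b = 1516, c = 237, d = 468.
OR = (2034·468)/(1516·237) = 951912/359292 = 2.64941
Risk in exposed = 2034/3550 = 0.57296; risk in unexposed = 237/705 = 0.33617; RR = 1.70437
OR/RR = 2.64941 / 1.70437 = 1.55448
The outcome is not rare, so the OR lies further from 1 than the RR.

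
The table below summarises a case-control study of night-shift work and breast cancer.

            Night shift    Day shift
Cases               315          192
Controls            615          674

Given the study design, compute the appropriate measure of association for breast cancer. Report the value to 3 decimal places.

1.798

Reading the table with exposure as columns: a = 315 (Night shift, case), b = 615 (Night shift, non-case), c = 192 (Day shift, case), d = 674.
This is a case-control study: participants were sampled on outcome status, so risks in the source population cannot be estimated directly — relative risk is not valid here. The odds ratio is the appropriate measure.
OR = (a·d)/(b·c) = (315 × 674) / (615 × 192) = 212310 / 118080 = 1.79802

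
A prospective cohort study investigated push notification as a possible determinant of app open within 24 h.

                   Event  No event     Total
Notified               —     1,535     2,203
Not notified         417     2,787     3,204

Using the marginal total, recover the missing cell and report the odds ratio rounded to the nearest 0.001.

2.908

The missing cell is in the exposed row: 2203 − 1535 = 668.
So a = 668, b = 1535, c = 417, d = 2787.
OR = (a·d)/(b·c) = (668 × 2787) / (1535 × 417) = 1861716 / 640095 = 2.90850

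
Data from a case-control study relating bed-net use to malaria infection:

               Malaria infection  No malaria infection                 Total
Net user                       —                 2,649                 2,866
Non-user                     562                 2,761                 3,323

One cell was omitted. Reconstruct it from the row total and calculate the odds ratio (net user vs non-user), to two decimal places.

The missing cell is in the exposed row: 2866 − 2649 = 217.
So a = 217, b = 2649, c = 562, d = 2761.
OR = (a·d)/(b·c) = (217 × 2761) / (2649 × 562) = 599137 / 1488738 = 0.40245

0.40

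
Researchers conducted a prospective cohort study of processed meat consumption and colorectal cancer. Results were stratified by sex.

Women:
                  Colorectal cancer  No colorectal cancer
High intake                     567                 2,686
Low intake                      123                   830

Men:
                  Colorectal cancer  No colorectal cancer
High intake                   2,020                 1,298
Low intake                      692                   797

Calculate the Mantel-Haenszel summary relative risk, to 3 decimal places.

1.317

RR_MH = Σ(aᵢ·n₀ᵢ/nᵢ) / Σ(cᵢ·n₁ᵢ/nᵢ), with n₁ᵢ = aᵢ+bᵢ (exposed), n₀ᵢ = cᵢ+dᵢ (unexposed), nᵢ = n₁ᵢ+n₀ᵢ.
Stratum 1 (Women): n₁ = 3253, n₀ = 953, n = 4206; a·n₀/n = 567·953/4206 = 128.4715; c·n₁/n = 123·3253/4206 = 95.1305
Stratum 2 (Men): n₁ = 3318, n₀ = 1489, n = 4807; a·n₀/n = 2020·1489/4807 = 625.7083; c·n₁/n = 692·3318/4807 = 477.6484
RR_MH = (128.4715 + 625.7083) / (95.1305 + 477.6484) = 754.1798 / 572.7790 = 1.31670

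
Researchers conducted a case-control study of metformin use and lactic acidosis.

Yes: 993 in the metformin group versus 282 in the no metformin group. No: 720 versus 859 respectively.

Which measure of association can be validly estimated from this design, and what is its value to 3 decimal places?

4.201

From the description: a = 993, b = 720, c = 282, d = 859.
This is a case-control study: participants were sampled on outcome status, so risks in the source population cannot be estimated directly — relative risk is not valid here. The odds ratio is the appropriate measure.
OR = (a·d)/(b·c) = (993 × 859) / (720 × 282) = 852987 / 203040 = 4.20108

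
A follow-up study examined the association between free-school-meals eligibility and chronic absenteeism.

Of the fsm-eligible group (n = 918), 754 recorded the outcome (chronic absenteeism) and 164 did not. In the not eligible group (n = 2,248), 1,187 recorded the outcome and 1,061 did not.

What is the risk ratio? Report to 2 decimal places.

From the description: a = 754, b = 164, c = 1187, d = 1061.
Risk in exposed = 754/918 = 0.82135; risk in unexposed = 1187/2248 = 0.52802.
RR = 0.82135 / 0.52802 = 1.55552
The risk among the exposed is 1.56 times that among the unexposed.

1.56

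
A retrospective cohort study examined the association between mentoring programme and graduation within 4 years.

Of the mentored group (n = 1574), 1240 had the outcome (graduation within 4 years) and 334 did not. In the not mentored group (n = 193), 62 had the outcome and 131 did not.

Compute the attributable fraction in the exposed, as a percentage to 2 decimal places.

From the description: a = 1240, b = 334, c = 62, d = 131.
Risk in exposed = 1240/1574 = 0.78780; risk in unexposed = 62/193 = 0.32124.
RR = 0.78780/0.32124 = 2.45235
AR% = (RR − 1)/RR × 100 = (2.45235 − 1)/2.45235 × 100 = 59.2228%

59.22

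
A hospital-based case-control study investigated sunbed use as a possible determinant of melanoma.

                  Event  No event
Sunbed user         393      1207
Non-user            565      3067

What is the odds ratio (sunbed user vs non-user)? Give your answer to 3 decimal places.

1.767

Cells: a = 393, b = 1207, c = 565, d = 3067.
OR = (a·d)/(b·c) = (393 × 3067) / (1207 × 565) = 1205331 / 681955 = 1.76746
The odds of melanoma are about 1.77 times as high in the sunbed user group.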